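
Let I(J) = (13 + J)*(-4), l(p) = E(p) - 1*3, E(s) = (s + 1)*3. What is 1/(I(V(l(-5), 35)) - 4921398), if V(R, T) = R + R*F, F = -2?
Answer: -1/4921510 ≈ -2.0319e-7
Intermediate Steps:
E(s) = 3 + 3*s (E(s) = (1 + s)*3 = 3 + 3*s)
l(p) = 3*p (l(p) = (3 + 3*p) - 1*3 = (3 + 3*p) - 3 = 3*p)
V(R, T) = -R (V(R, T) = R + R*(-2) = R - 2*R = -R)
I(J) = -52 - 4*J
1/(I(V(l(-5), 35)) - 4921398) = 1/((-52 - (-4)*3*(-5)) - 4921398) = 1/((-52 - (-4)*(-15)) - 4921398) = 1/((-52 - 4*15) - 4921398) = 1/((-52 - 60) - 4921398) = 1/(-112 - 4921398) = 1/(-4921510) = -1/4921510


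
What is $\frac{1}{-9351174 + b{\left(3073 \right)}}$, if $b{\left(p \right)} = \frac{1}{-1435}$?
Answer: $- \frac{1435}{13418934691} \approx -1.0694 \cdot 10^{-7}$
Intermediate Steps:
$b{\left(p \right)} = - \frac{1}{1435}$
$\frac{1}{-9351174 + b{\left(3073 \right)}} = \frac{1}{-9351174 - \frac{1}{1435}} = \frac{1}{- \frac{13418934691}{1435}} = - \frac{1435}{13418934691}$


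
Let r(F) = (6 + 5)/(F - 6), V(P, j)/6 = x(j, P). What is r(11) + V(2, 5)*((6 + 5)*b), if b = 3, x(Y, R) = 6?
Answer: 5951/5 ≈ 1190.2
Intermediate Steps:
V(P, j) = 36 (V(P, j) = 6*6 = 36)
r(F) = 11/(-6 + F)
r(11) + V(2, 5)*((6 + 5)*b) = 11/(-6 + 11) + 36*((6 + 5)*3) = 11/5 + 36*(11*3) = 11*(1/5) + 36*33 = 11/5 + 1188 = 5951/5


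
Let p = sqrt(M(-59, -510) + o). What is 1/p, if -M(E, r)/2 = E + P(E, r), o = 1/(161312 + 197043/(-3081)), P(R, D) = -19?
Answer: sqrt(4278134386476525705)/25833872935 ≈ 0.080064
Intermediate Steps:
o = 1027/165601743 (o = 1/(161312 + 197043*(-1/3081)) = 1/(161312 - 65681/1027) = 1/(165601743/1027) = 1027/165601743 ≈ 6.2016e-6)
M(E, r) = 38 - 2*E (M(E, r) = -2*(E - 19) = -2*(-19 + E) = 38 - 2*E)
p = sqrt(4278134386476525705)/165601743 (p = sqrt((38 - 2*(-59)) + 1027/165601743) = sqrt((38 + 118) + 1027/165601743) = sqrt(156 + 1027/165601743) = sqrt(25833872935/165601743) = sqrt(4278134386476525705)/165601743 ≈ 12.490)
1/p = 1/(sqrt(4278134386476525705)/165601743) = sqrt(4278134386476525705)/25833872935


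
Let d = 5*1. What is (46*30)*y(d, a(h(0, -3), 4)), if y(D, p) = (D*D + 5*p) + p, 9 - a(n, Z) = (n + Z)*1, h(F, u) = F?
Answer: 75900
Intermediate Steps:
a(n, Z) = 9 - Z - n (a(n, Z) = 9 - (n + Z) = 9 - (Z + n) = 9 + (-Z - n) = 9 - Z - n)
d = 5
y(D, p) = D**2 + 6*p (y(D, p) = (D**2 + 5*p) + p = D**2 + 6*p)
(46*30)*y(d, a(h(0, -3), 4)) = (46*30)*(5**2 + 6*(9 - 1*4 - 1*0)) = 1380*(25 + 6*(9 - 4 + 0)) = 1380*(25 + 6*5) = 1380*(25 + 30) = 1380*55 = 75900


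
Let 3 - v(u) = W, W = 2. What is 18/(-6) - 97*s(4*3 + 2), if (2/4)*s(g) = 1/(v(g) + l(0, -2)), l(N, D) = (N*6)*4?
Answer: -197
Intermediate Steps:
l(N, D) = 24*N (l(N, D) = (6*N)*4 = 24*N)
v(u) = 1 (v(u) = 3 - 1*2 = 3 - 2 = 1)
s(g) = 2 (s(g) = 2/(1 + 24*0) = 2/(1 + 0) = 2/1 = 2*1 = 2)
18/(-6) - 97*s(4*3 + 2) = 18/(-6) - 97*2 = 18*(-1/6) - 194 = -3 - 194 = -197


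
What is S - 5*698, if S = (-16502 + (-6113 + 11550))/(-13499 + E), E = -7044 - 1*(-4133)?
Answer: -11451967/3282 ≈ -3489.3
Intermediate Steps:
E = -2911 (E = -7044 + 4133 = -2911)
S = 2213/3282 (S = (-16502 + (-6113 + 11550))/(-13499 - 2911) = (-16502 + 5437)/(-16410) = -11065*(-1/16410) = 2213/3282 ≈ 0.67428)
S - 5*698 = 2213/3282 - 5*698 = 2213/3282 - 1*3490 = 2213/3282 - 3490 = -11451967/3282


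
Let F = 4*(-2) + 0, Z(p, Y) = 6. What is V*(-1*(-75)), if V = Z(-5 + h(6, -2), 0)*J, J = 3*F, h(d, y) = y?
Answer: -10800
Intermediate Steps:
F = -8 (F = -8 + 0 = -8)
J = -24 (J = 3*(-8) = -24)
V = -144 (V = 6*(-24) = -144)
V*(-1*(-75)) = -(-144)*(-75) = -144*75 = -10800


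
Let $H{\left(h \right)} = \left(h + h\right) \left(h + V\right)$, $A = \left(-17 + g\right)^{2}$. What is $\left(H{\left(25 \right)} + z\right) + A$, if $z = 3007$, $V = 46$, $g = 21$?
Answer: $6573$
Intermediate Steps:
$A = 16$ ($A = \left(-17 + 21\right)^{2} = 4^{2} = 16$)
$H{\left(h \right)} = 2 h \left(46 + h\right)$ ($H{\left(h \right)} = \left(h + h\right) \left(h + 46\right) = 2 h \left(46 + h\right)$)
$\left(H{\left(25 \right)} + z\right) + A = \left(2 \cdot 25 \left(46 + 25\right) + 3007\right) + 16 = \left(2 \cdot 25 \cdot 71 + 3007\right) + 16 = \left(3550 + 3007\right) + 16 = 6557 + 16 = 6573$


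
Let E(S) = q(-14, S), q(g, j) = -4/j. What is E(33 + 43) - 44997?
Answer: -854944/19 ≈ -44997.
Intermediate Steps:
E(S) = -4/S
E(33 + 43) - 44997 = -4/(33 + 43) - 44997 = -4/76 - 44997 = -4*1/76 - 44997 = -1/19 - 44997 = -854944/19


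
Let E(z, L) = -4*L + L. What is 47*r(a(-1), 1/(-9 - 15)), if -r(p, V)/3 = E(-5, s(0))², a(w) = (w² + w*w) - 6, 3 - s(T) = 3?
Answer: 0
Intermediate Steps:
s(T) = 0 (s(T) = 3 - 1*3 = 3 - 3 = 0)
E(z, L) = -3*L
a(w) = -6 + 2*w² (a(w) = (w² + w²) - 6 = 2*w² - 6 = -6 + 2*w²)
r(p, V) = 0 (r(p, V) = -3*(-3*0)² = -3*0² = -3*0 = 0)
47*r(a(-1), 1/(-9 - 15)) = 47*0 = 0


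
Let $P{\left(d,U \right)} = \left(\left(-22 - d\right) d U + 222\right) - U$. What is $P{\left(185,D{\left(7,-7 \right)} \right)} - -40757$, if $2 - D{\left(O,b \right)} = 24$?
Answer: $883491$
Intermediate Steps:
$D{\left(O,b \right)} = -22$ ($D{\left(O,b \right)} = 2 - 24 = -22$)
$P{\left(d,U \right)} = 222 - U + U d \left(-22 - d\right)$ ($P{\left(d,U \right)} = \left(d \left(-22 - d\right) U + 222\right) - U = \left(U d \left(-22 - d\right) + 222\right) - U = \left(222 + U d \left(-22 - d\right)\right) - U = 222 - U + U d \left(-22 - d\right)$)
$P{\left(185,D{\left(7,-7 \right)} \right)} - -40757 = \left(222 - -22 - - 22 \cdot 185^{2} - \left(-484\right) 185\right) - -40757 = \left(222 + 22 - \left(-22\right) 34225 + 89540\right) + 40757 = \left(222 + 22 + 752950 + 89540\right) + 40757 = 842734 + 40757 = 883491$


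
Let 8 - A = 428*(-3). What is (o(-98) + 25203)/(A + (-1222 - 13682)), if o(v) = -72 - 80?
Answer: -611/332 ≈ -1.8404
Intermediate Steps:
o(v) = -152
A = 1292 (A = 8 - 428*(-3) = 8 - 1*(-1284) = 8 + 1284 = 1292)
(o(-98) + 25203)/(A + (-1222 - 13682)) = (-152 + 25203)/(1292 + (-1222 - 13682)) = 25051/(1292 - 14904) = 25051/(-13612) = 25051*(-1/13612) = -611/332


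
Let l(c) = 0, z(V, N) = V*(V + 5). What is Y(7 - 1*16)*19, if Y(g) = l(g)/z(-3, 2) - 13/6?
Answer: -247/6 ≈ -41.167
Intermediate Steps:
z(V, N) = V*(5 + V)
Y(g) = -13/6 (Y(g) = 0/((-3*(5 - 3))) - 13/6 = 0/((-3*2)) - 13*⅙ = 0/(-6) - 13/6 = 0*(-⅙) - 13/6 = 0 - 13/6 = -13/6)
Y(7 - 1*16)*19 = -13/6*19 = -247/6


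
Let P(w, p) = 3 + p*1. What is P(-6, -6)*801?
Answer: -2403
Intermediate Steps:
P(w, p) = 3 + p
P(-6, -6)*801 = (3 - 6)*801 = -3*801 = -2403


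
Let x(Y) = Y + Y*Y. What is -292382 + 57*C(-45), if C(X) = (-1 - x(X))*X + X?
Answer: 4786318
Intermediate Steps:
x(Y) = Y + Y²
C(X) = X + X*(-1 - X*(1 + X)) (C(X) = (-1 - X*(1 + X))*X + X = X*(-1 - X*(1 + X)) + X = X + X*(-1 - X*(1 + X)))
-292382 + 57*C(-45) = -292382 + 57*((-45)²*(-1 - 1*(-45))) = -292382 + 57*(2025*(-1 + 45)) = -292382 + 57*(2025*44) = -292382 + 57*89100 = -292382 + 5078700 = 4786318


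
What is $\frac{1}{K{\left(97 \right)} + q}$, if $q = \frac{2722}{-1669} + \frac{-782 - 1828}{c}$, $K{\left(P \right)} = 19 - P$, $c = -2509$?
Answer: $- \frac{4187521}{329100046} \approx -0.012724$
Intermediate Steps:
$q = - \frac{2473408}{4187521}$ ($q = \frac{2722}{-1669} + \frac{-782 - 1828}{-2509} = 2722 \left(- \frac{1}{1669}\right) + \left(-782 - 1828\right) \left(- \frac{1}{2509}\right) = - \frac{2722}{1669} - - \frac{2610}{2509} = - \frac{2722}{1669} + \frac{2610}{2509} = - \frac{2473408}{4187521} \approx -0.59066$)
$\frac{1}{K{\left(97 \right)} + q} = \frac{1}{\left(19 - 97\right) - \frac{2473408}{4187521}} = \frac{1}{-78 - \frac{2473408}{4187521}} = \frac{1}{- \frac{329100046}{4187521}} = - \frac{4187521}{329100046}$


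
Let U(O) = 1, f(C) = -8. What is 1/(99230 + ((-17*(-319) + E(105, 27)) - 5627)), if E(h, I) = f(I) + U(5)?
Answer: 1/99019 ≈ 1.0099e-5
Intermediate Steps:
E(h, I) = -7 (E(h, I) = -8 + 1 = -7)
1/(99230 + ((-17*(-319) + E(105, 27)) - 5627)) = 1/(99230 + ((-17*(-319) - 7) - 5627)) = 1/(99230 + ((5423 - 7) - 5627)) = 1/(99230 + (5416 - 5627)) = 1/(99230 - 211) = 1/99019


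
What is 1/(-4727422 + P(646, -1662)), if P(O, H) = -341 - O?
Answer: -1/4728409 ≈ -2.1149e-7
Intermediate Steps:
1/(-4727422 + P(646, -1662)) = 1/(-4727422 + (-341 - 1*646)) = 1/(-4727422 + (-341 - 646)) = 1/(-4727422 - 987) = 1/(-4728409) = -1/4728409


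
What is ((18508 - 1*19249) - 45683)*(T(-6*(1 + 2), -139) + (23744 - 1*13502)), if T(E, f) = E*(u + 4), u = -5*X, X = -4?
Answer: -455419440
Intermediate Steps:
u = 20 (u = -5*(-4) = 20)
T(E, f) = 24*E (T(E, f) = E*(20 + 4) = E*24 = 24*E)
((18508 - 1*19249) - 45683)*(T(-6*(1 + 2), -139) + (23744 - 1*13502)) = ((18508 - 1*19249) - 45683)*(24*(-6*(1 + 2)) + (23744 - 1*13502)) = ((18508 - 19249) - 45683)*(24*(-6*3) + (23744 - 13502)) = (-741 - 45683)*(24*(-18) + 10242) = -46424*(-432 + 10242) = -46424*9810 = -455419440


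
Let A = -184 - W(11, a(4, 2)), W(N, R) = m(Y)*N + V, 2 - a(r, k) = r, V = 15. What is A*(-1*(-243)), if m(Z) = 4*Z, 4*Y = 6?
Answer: -64395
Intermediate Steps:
Y = 3/2 (Y = (1/4)*6 = 3/2 ≈ 1.5000)
a(r, k) = 2 - r
W(N, R) = 15 + 6*N (W(N, R) = (4*(3/2))*N + 15 = 6*N + 15 = 15 + 6*N)
A = -265 (A = -184 - (15 + 6*11) = -184 - (15 + 66) = -184 - 1*81 = -184 - 81 = -265)
A*(-1*(-243)) = -(-265)*(-243) = -265*243 = -64395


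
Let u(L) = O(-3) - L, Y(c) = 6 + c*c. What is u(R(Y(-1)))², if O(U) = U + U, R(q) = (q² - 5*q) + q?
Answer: 729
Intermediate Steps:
Y(c) = 6 + c²
R(q) = q² - 4*q
O(U) = 2*U
u(L) = -6 - L (u(L) = 2*(-3) - L = -6 - L)
u(R(Y(-1)))² = (-6 - (6 + (-1)²)*(-4 + (6 + (-1)²)))² = (-6 - (6 + 1)*(-4 + (6 + 1)))² = (-6 - 7*(-4 + 7))² = (-6 - 7*3)² = (-6 - 1*21)² = (-6 - 21)² = (-27)² = 729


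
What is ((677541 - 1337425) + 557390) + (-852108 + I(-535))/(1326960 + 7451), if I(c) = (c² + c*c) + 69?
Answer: -136769400623/1334411 ≈ -1.0249e+5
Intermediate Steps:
I(c) = 69 + 2*c² (I(c) = (c² + c²) + 69 = 2*c² + 69 = 69 + 2*c²)
((677541 - 1337425) + 557390) + (-852108 + I(-535))/(1326960 + 7451) = ((677541 - 1337425) + 557390) + (-852108 + (69 + 2*(-535)²))/(1326960 + 7451) = (-659884 + 557390) + (-852108 + (69 + 2*286225))/1334411 = -102494 + (-852108 + (69 + 572450))*(1/1334411) = -102494 + (-852108 + 572519)*(1/1334411) = -102494 - 279589*1/1334411 = -102494 - 279589/1334411 = -136769400623/1334411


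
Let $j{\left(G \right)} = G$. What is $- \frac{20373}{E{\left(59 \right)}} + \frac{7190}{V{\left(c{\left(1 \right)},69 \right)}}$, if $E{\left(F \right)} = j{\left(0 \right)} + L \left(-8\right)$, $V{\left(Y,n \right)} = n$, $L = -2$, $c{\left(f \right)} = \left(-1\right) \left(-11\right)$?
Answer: $- \frac{1290697}{1104} \approx -1169.1$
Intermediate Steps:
$c{\left(f \right)} = 11$
$E{\left(F \right)} = 16$ ($E{\left(F \right)} = 0 - -16 = 0 + 16 = 16$)
$- \frac{20373}{E{\left(59 \right)}} + \frac{7190}{V{\left(c{\left(1 \right)},69 \right)}} = - \frac{20373}{16} + \frac{7190}{69} = - \frac{1290697}{1104}$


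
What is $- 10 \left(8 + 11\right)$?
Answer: $-190$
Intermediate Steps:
$- 10 \left(8 + 11\right) = - 10 \cdot 19 = \left(-1\right) 190 = -190$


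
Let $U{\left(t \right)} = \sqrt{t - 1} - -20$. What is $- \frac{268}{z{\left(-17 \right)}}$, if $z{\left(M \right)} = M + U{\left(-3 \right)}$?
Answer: $- \frac{804}{13} + \frac{536 i}{13} \approx -61.846 + 41.231 i$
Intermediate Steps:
$U{\left(t \right)} = 20 + \sqrt{-1 + t}$ ($U{\left(t \right)} = \sqrt{-1 + t} + 20 = 20 + \sqrt{-1 + t}$)
$z{\left(M \right)} = 20 + M + 2 i$ ($z{\left(M \right)} = M + \left(20 + \sqrt{-1 - 3}\right) = M + \left(20 + \sqrt{-4}\right) = M + \left(20 + 2 i\right) = 20 + M + 2 i$)
$- \frac{268}{z{\left(-17 \right)}} = - \frac{268}{20 - 17 + 2 i} = - \frac{268}{3 + 2 i} = - 268 \frac{3 - 2 i}{13} = - \frac{268 \left(3 - 2 i\right)}{13}$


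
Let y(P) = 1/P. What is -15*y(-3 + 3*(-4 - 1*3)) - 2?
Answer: -11/8 ≈ -1.3750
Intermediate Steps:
-15*y(-3 + 3*(-4 - 1*3)) - 2 = -15/(-3 + 3*(-4 - 1*3)) - 2 = -15/(-3 + 3*(-4 - 3)) - 2 = -15/(-3 + 3*(-7)) - 2 = -15/(-3 - 21) - 2 = -15/(-24) - 2 = -15*(-1/24) - 2 = 5/8 - 2 = -11/8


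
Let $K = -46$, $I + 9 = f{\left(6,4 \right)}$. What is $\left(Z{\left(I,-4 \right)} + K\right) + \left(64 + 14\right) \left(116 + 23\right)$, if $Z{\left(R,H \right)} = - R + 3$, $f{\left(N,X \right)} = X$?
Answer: $10804$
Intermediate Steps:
$I = -5$ ($I = -9 + 4 = -5$)
$Z{\left(R,H \right)} = 3 - R$
$\left(Z{\left(I,-4 \right)} + K\right) + \left(64 + 14\right) \left(116 + 23\right) = \left(\left(3 - -5\right) - 46\right) + \left(64 + 14\right) \left(116 + 23\right) = \left(\left(3 + 5\right) - 46\right) + 78 \cdot 139 = \left(8 - 46\right) + 10842 = -38 + 10842 = 10804$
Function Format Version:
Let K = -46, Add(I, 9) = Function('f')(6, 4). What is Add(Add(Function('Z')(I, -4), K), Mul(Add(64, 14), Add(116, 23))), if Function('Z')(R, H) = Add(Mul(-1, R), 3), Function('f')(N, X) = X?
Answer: 10804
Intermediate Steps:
I = -5 (I = Add(-9, 4) = -5)
Function('Z')(R, H) = Add(3, Mul(-1, R))
Add(Add(Function('Z')(I, -4), K), Mul(Add(64, 14), Add(116, 23))) = Add(Add(Add(3, Mul(-1, -5)), -46), Mul(Add(64, 14), Add(116, 23))) = Add(Add(Add(3, 5), -46), Mul(78, 139)) = Add(Add(8, -46), 10842) = Add(-38, 10842) = 10804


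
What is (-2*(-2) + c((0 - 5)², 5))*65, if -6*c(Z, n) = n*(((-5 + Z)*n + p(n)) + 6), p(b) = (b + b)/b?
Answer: -5590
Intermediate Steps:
p(b) = 2 (p(b) = (2*b)/b = 2)
c(Z, n) = -n*(8 + n*(-5 + Z))/6 (c(Z, n) = -n*(((-5 + Z)*n + 2) + 6)/6 = -n*((n*(-5 + Z) + 2) + 6)/6 = -n*((2 + n*(-5 + Z)) + 6)/6 = -n*(8 + n*(-5 + Z))/6)
(-2*(-2) + c((0 - 5)², 5))*65 = (-2*(-2) + (⅙)*5*(-8 + 5*5 - 1*(0 - 5)²*5))*65 = (4 + (⅙)*5*(-8 + 25 - 1*(-5)²*5))*65 = (4 + (⅙)*5*(-8 + 25 - 1*25*5))*65 = (4 + (⅙)*5*(-8 + 25 - 125))*65 = (4 + (⅙)*5*(-108))*65 = (4 - 90)*65 = -86*65 = -5590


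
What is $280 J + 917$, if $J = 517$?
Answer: $145677$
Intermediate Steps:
$280 J + 917 = 280 \cdot 517 + 917 = 144760 + 917 = 145677$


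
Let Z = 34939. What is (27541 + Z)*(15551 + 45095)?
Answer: 3789162080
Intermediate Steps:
(27541 + Z)*(15551 + 45095) = (27541 + 34939)*(15551 + 45095) = 62480*60646 = 3789162080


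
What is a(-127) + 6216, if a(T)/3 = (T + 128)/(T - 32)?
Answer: 329447/53 ≈ 6216.0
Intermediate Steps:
a(T) = 3*(128 + T)/(-32 + T) (a(T) = 3*((T + 128)/(T - 32)) = 3*((128 + T)/(-32 + T)) = 3*(128 + T)/(-32 + T))
a(-127) + 6216 = 3*(128 - 127)/(-32 - 127) + 6216 = 3*1/(-159) + 6216 = 3*(-1/159)*1 + 6216 = -1/53 + 6216 = 329447/53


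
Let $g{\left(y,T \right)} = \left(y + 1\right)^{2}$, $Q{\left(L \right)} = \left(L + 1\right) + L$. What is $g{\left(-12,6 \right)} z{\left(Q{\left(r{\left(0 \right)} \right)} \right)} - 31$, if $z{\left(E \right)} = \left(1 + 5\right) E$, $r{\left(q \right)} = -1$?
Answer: $-757$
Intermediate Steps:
$Q{\left(L \right)} = 1 + 2 L$ ($Q{\left(L \right)} = \left(1 + L\right) + L = 1 + 2 L$)
$z{\left(E \right)} = 6 E$
$g{\left(y,T \right)} = \left(1 + y\right)^{2}$
$g{\left(-12,6 \right)} z{\left(Q{\left(r{\left(0 \right)} \right)} \right)} - 31 = \left(1 - 12\right)^{2} \cdot 6 \left(1 + 2 \left(-1\right)\right) - 31 = \left(-11\right)^{2} \cdot 6 \left(1 - 2\right) - 31 = 121 \cdot 6 \left(-1\right) - 31 = 121 \left(-6\right) - 31 = -726 - 31 = -757$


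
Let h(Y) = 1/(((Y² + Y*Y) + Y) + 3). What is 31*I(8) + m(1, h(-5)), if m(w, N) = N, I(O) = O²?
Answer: 95233/48 ≈ 1984.0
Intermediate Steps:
h(Y) = 1/(3 + Y + 2*Y²) (h(Y) = 1/(((Y² + Y²) + Y) + 3) = 1/((2*Y² + Y) + 3) = 1/((Y + 2*Y²) + 3) = 1/(3 + Y + 2*Y²))
31*I(8) + m(1, h(-5)) = 31*8² + 1/(3 - 5 + 2*(-5)²) = 31*64 + 1/(3 - 5 + 2*25) = 1984 + 1/(3 - 5 + 50) = 1984 + 1/48 = 95233/48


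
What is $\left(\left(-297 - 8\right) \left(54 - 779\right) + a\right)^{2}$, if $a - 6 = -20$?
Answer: $48890074321$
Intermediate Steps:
$a = -14$ ($a = 6 - 20 = -14$)
$\left(\left(-297 - 8\right) \left(54 - 779\right) + a\right)^{2} = \left(\left(-297 - 8\right) \left(54 - 779\right) - 14\right)^{2} = \left(\left(-305\right) \left(-725\right) - 14\right)^{2} = \left(221125 - 14\right)^{2} = 221111^{2} = 48890074321$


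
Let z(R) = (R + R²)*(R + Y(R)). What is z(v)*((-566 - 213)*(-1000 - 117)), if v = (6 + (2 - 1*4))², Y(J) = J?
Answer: 7573724672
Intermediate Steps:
v = 16 (v = (6 + (2 - 4))² = (6 - 2)² = 4² = 16)
z(R) = 2*R*(R + R²) (z(R) = (R + R²)*(R + R) = (R + R²)*(2*R) = 2*R*(R + R²))
z(v)*((-566 - 213)*(-1000 - 117)) = (2*16²*(1 + 16))*((-566 - 213)*(-1000 - 117)) = (2*256*17)*(-779*(-1117)) = 8704*870143 = 7573724672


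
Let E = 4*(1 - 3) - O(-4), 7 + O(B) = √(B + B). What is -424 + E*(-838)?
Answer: 414 + 1676*I*√2 ≈ 414.0 + 2370.2*I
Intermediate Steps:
O(B) = -7 + √2*√B (O(B) = -7 + √(B + B) = -7 + √(2*B) = -7 + √2*√B)
E = -1 - 2*I*√2 (E = 4*(1 - 3) - (-7 + √2*√(-4)) = 4*(-2) - (-7 + √2*(2*I)) = -8 - (-7 + 2*I*√2) = -8 + (7 - 2*I*√2) = -1 - 2*I*√2 ≈ -1.0 - 2.8284*I)
-424 + E*(-838) = -424 + (-1 - 2*I*√2)*(-838) = -424 + (838 + 1676*I*√2) = 414 + 1676*I*√2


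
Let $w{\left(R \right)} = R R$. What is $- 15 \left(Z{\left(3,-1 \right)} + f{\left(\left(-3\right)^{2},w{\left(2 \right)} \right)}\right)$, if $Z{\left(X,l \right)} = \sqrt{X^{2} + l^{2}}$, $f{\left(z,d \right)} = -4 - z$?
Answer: $195 - 15 \sqrt{10} \approx 147.57$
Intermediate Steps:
$w{\left(R \right)} = R^{2}$
$- 15 \left(Z{\left(3,-1 \right)} + f{\left(\left(-3\right)^{2},w{\left(2 \right)} \right)}\right) = - 15 \left(\sqrt{3^{2} + \left(-1\right)^{2}} - 13\right) = - 15 \left(\sqrt{9 + 1} - 13\right) = - 15 \left(\sqrt{10} - 13\right) = - 15 \left(-13 + \sqrt{10}\right) = 195 - 15 \sqrt{10}$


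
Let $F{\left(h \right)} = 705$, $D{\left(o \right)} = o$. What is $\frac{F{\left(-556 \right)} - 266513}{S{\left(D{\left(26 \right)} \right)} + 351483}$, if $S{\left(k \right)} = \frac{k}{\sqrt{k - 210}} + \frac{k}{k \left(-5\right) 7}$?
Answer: $- \frac{5264610642475520}{6961494733366961} - \frac{4232992400 i \sqrt{46}}{6961494733366961} \approx -0.75625 - 4.124 \cdot 10^{-6} i$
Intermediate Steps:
$S{\left(k \right)} = - \frac{1}{35} + \frac{k}{\sqrt{-210 + k}}$ ($S{\left(k \right)} = \frac{k}{\sqrt{-210 + k}} + \frac{k}{- 5 k 7} = \frac{k}{\sqrt{-210 + k}} + \frac{k}{\left(-35\right) k} = \frac{k}{\sqrt{-210 + k}} + k \left(- \frac{1}{35 k}\right) = \frac{k}{\sqrt{-210 + k}} - \frac{1}{35} = - \frac{1}{35} + \frac{k}{\sqrt{-210 + k}}$)
$\frac{F{\left(-556 \right)} - 266513}{S{\left(D{\left(26 \right)} \right)} + 351483} = \frac{705 - 266513}{\left(- \frac{1}{35} + \frac{26}{\sqrt{-210 + 26}}\right) + 351483} = - \frac{265808}{\left(- \frac{1}{35} + \frac{26}{2 i \sqrt{46}}\right) + 351483} = - \frac{265808}{\left(- \frac{1}{35} + 26 \left(- \frac{i \sqrt{46}}{92}\right)\right) + 351483} = - \frac{265808}{\left(- \frac{1}{35} - \frac{13 i \sqrt{46}}{46}\right) + 351483} = - \frac{265808}{\frac{12301904}{35} - \frac{13 i \sqrt{46}}{46}}$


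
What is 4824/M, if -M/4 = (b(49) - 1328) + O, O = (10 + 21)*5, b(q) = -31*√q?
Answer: 603/695 ≈ 0.86763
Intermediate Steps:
O = 155 (O = 31*5 = 155)
M = 5560 (M = -4*((-31*√49 - 1328) + 155) = -4*((-31*7 - 1328) + 155) = -4*((-217 - 1328) + 155) = -4*(-1545 + 155) = -4*(-1390) = 5560)
4824/M = 4824/5560 = 4824*(1/5560) = 603/695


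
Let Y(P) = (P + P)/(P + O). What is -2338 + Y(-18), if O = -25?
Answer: -100498/43 ≈ -2337.2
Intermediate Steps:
Y(P) = 2*P/(-25 + P) (Y(P) = (P + P)/(P - 25) = (2*P)/(-25 + P) = 2*P/(-25 + P))
-2338 + Y(-18) = -2338 + 2*(-18)/(-25 - 18) = -2338 + 2*(-18)/(-43) = -2338 + 2*(-18)*(-1/43) = -2338 + 36/43 = -100498/43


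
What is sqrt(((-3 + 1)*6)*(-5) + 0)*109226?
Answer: 218452*sqrt(15) ≈ 8.4606e+5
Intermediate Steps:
sqrt(((-3 + 1)*6)*(-5) + 0)*109226 = sqrt(-2*6*(-5) + 0)*109226 = sqrt(-12*(-5) + 0)*109226 = sqrt(60 + 0)*109226 = sqrt(60)*109226 = (2*sqrt(15))*109226 = 218452*sqrt(15)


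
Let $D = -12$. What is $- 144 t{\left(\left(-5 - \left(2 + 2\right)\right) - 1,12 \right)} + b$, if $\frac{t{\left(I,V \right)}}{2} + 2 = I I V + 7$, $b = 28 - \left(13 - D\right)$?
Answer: $-347037$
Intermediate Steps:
$b = 3$ ($b = 28 - \left(13 - -12\right) = 28 - \left(13 + 12\right) = 28 - 25 = 3$)
$t{\left(I,V \right)} = 10 + 2 V I^{2}$ ($t{\left(I,V \right)} = -4 + 2 \left(I I V + 7\right) = -4 + 2 \left(I^{2} V + 7\right) = -4 + 2 \left(V I^{2} + 7\right) = -4 + 2 \left(7 + V I^{2}\right) = -4 + \left(14 + 2 V I^{2}\right) = 10 + 2 V I^{2}$)
$- 144 t{\left(\left(-5 - \left(2 + 2\right)\right) - 1,12 \right)} + b = - 144 \left(10 + 2 \cdot 12 \left(\left(-5 - \left(2 + 2\right)\right) - 1\right)^{2}\right) + 3 = - 144 \left(10 + 2 \cdot 12 \left(\left(-5 - 4\right) - 1\right)^{2}\right) + 3 = - 144 \left(10 + 2 \cdot 12 \left(-9 - 1\right)^{2}\right) + 3 = - 144 \left(10 + 2 \cdot 12 \left(-10\right)^{2}\right) + 3 = - 144 \left(10 + 2 \cdot 12 \cdot 100\right) + 3 = - 144 \left(10 + 2400\right) + 3 = \left(-144\right) 2410 + 3 = -347040 + 3 = -347037$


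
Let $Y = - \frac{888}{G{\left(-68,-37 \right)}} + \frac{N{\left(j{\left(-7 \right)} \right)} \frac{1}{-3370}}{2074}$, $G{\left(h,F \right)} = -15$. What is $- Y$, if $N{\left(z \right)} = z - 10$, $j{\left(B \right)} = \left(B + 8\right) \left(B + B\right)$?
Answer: $- \frac{20688566}{349469} \approx -59.2$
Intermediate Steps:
$j{\left(B \right)} = 2 B \left(8 + B\right)$ ($j{\left(B \right)} = \left(8 + B\right) 2 B = 2 B \left(8 + B\right)$)
$N{\left(z \right)} = -10 + z$ ($N{\left(z \right)} = z - 10 = -10 + z$)
$Y = \frac{20688566}{349469}$ ($Y = - \frac{888}{-15} + \frac{\left(-10 + 2 \left(-7\right) \left(8 - 7\right)\right) \frac{1}{-3370}}{2074} = \left(-888\right) \left(- \frac{1}{15}\right) + \left(-10 + 2 \left(-7\right) 1\right) \left(- \frac{1}{3370}\right) \frac{1}{2074} = \frac{296}{5} + \left(-10 - 14\right) \left(- \frac{1}{3370}\right) \frac{1}{2074} = \frac{296}{5} + \left(-24\right) \left(- \frac{1}{3370}\right) \frac{1}{2074} = \frac{296}{5} + \frac{12}{1685} \cdot \frac{1}{2074} = \frac{296}{5} + \frac{6}{1747345} = \frac{20688566}{349469} \approx 59.2$)
$- Y = \left(-1\right) \frac{20688566}{349469} = - \frac{20688566}{349469}$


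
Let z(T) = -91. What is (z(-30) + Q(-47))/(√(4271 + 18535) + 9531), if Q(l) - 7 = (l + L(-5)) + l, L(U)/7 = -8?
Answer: -19062/776215 + 6*√2534/776215 ≈ -0.024169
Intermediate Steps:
L(U) = -56 (L(U) = 7*(-8) = -56)
Q(l) = -49 + 2*l (Q(l) = 7 + ((l - 56) + l) = 7 + ((-56 + l) + l) = 7 + (-56 + 2*l) = -49 + 2*l)
(z(-30) + Q(-47))/(√(4271 + 18535) + 9531) = (-91 + (-49 + 2*(-47)))/(√(4271 + 18535) + 9531) = (-91 + (-49 - 94))/(√22806 + 9531) = (-91 - 143)/(3*√2534 + 9531) = -234/(9531 + 3*√2534)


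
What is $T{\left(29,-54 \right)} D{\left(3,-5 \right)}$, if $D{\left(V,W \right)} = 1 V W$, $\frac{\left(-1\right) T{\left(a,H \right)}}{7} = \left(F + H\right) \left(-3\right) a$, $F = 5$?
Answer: $447615$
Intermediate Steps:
$T{\left(a,H \right)} = - 7 a \left(-15 - 3 H\right)$ ($T{\left(a,H \right)} = - 7 \left(5 + H\right) \left(-3\right) a = - 7 \left(-15 - 3 H\right) a = - 7 a \left(-15 - 3 H\right)$)
$D{\left(V,W \right)} = V W$
$T{\left(29,-54 \right)} D{\left(3,-5 \right)} = 21 \cdot 29 \left(5 - 54\right) 3 \left(-5\right) = 21 \cdot 29 \left(-49\right) \left(-15\right) = \left(-29841\right) \left(-15\right) = 447615$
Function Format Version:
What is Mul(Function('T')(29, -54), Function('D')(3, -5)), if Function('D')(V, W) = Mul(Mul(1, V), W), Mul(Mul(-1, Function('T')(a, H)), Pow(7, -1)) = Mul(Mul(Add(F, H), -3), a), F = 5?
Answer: 447615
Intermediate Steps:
Function('T')(a, H) = Mul(-7, a, Add(-15, Mul(-3, H))) (Function('T')(a, H) = Mul(-7, Mul(Mul(Add(5, H), -3), a)) = Mul(-7, Mul(Add(-15, Mul(-3, H)), a)) = Mul(-7, Mul(a, Add(-15, Mul(-3, H)))) = Mul(-7, a, Add(-15, Mul(-3, H))))
Function('D')(V, W) = Mul(V, W)
Mul(Function('T')(29, -54), Function('D')(3, -5)) = Mul(Mul(21, 29, Add(5, -54)), Mul(3, -5)) = Mul(Mul(21, 29, -49), -15) = Mul(-29841, -15) = 447615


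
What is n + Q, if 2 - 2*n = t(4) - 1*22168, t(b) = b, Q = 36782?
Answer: 47865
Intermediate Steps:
n = 11083 (n = 1 - (4 - 1*22168)/2 = 1 - (4 - 22168)/2 = 1 - ½*(-22164) = 1 + 11082 = 11083)
n + Q = 11083 + 36782 = 47865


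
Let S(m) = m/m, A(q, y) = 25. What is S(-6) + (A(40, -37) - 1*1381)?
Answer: -1355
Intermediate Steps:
S(m) = 1
S(-6) + (A(40, -37) - 1*1381) = 1 + (25 - 1*1381) = 1 + (25 - 1381) = 1 - 1356 = -1355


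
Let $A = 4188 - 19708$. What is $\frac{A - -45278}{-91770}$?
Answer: $- \frac{14879}{45885} \approx -0.32427$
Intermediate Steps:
$A = -15520$
$\frac{A - -45278}{-91770} = \frac{-15520 - -45278}{-91770} = \left(-15520 + 45278\right) \left(- \frac{1}{91770}\right) = 29758 \left(- \frac{1}{91770}\right) = - \frac{14879}{45885}$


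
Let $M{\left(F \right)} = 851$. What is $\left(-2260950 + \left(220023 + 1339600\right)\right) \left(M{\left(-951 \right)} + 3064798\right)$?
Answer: $-2150022416223$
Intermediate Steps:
$\left(-2260950 + \left(220023 + 1339600\right)\right) \left(M{\left(-951 \right)} + 3064798\right) = \left(-2260950 + \left(220023 + 1339600\right)\right) \left(851 + 3064798\right) = \left(-2260950 + 1559623\right) 3065649 = \left(-701327\right) 3065649 = -2150022416223$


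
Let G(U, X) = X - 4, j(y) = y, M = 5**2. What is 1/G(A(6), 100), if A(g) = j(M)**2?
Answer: 1/96 ≈ 0.010417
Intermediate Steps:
M = 25
A(g) = 625 (A(g) = 25**2 = 625)
G(U, X) = -4 + X
1/G(A(6), 100) = 1/(-4 + 100) = 1/96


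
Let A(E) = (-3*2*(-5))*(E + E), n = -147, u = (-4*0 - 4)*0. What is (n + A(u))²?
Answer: 21609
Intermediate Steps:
u = 0 (u = (0 - 4)*0 = -4*0 = 0)
A(E) = 60*E (A(E) = (-6*(-5))*(2*E) = 30*(2*E) = 60*E)
(n + A(u))² = (-147 + 60*0)² = (-147 + 0)² = (-147)² = 21609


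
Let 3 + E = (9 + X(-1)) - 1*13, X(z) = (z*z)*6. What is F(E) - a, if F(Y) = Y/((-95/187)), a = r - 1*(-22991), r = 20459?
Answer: -4127563/95 ≈ -43448.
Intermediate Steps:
X(z) = 6*z² (X(z) = z²*6 = 6*z²)
a = 43450 (a = 20459 - 1*(-22991) = 20459 + 22991 = 43450)
E = -1 (E = -3 + ((9 + 6*(-1)²) - 1*13) = -3 + ((9 + 6*1) - 13) = -3 + ((9 + 6) - 13) = -3 + (15 - 13) = -3 + 2 = -1)
F(Y) = -187*Y/95 (F(Y) = Y/((-95*1/187)) = Y/(-95/187) = Y*(-187/95) = -187*Y/95)
F(E) - a = -187/95*(-1) - 1*43450 = 187/95 - 43450 = -4127563/95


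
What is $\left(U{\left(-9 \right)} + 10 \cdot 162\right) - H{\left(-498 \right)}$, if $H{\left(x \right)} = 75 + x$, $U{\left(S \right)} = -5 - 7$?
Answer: $2031$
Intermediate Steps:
$U{\left(S \right)} = -12$
$\left(U{\left(-9 \right)} + 10 \cdot 162\right) - H{\left(-498 \right)} = \left(-12 + 10 \cdot 162\right) - \left(75 - 498\right) = \left(-12 + 1620\right) - -423 = 1608 + 423 = 2031$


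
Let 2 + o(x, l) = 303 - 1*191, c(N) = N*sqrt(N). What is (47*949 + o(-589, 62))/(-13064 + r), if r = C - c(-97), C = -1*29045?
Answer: -1882819717/1774080554 - 4337161*I*sqrt(97)/1774080554 ≈ -1.0613 - 0.024078*I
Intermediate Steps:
c(N) = N**(3/2)
C = -29045
o(x, l) = 110 (o(x, l) = -2 + (303 - 1*191) = -2 + (303 - 191) = -2 + 112 = 110)
r = -29045 + 97*I*sqrt(97) (r = -29045 - (-97)**(3/2) = -29045 - (-97)*I*sqrt(97) = -29045 + 97*I*sqrt(97) ≈ -29045.0 + 955.34*I)
(47*949 + o(-589, 62))/(-13064 + r) = (47*949 + 110)/(-13064 + (-29045 + 97*I*sqrt(97))) = (44603 + 110)/(-42109 + 97*I*sqrt(97)) = 44713/(-42109 + 97*I*sqrt(97))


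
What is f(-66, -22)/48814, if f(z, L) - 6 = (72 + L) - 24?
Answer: 16/24407 ≈ 0.00065555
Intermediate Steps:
f(z, L) = 54 + L (f(z, L) = 6 + ((72 + L) - 24) = 6 + (48 + L) = 54 + L)
f(-66, -22)/48814 = (54 - 22)/48814 = 32*(1/48814) = 16/24407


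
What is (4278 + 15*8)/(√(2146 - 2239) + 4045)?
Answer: 8894955/8181059 - 2199*I*√93/8181059 ≈ 1.0873 - 0.0025921*I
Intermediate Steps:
(4278 + 15*8)/(√(2146 - 2239) + 4045) = (4278 + 120)/(√(-93) + 4045) = 4398/(I*√93 + 4045) = 4398/(4045 + I*√93)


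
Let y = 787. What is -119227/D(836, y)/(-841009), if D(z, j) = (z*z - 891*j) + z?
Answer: -119227/1248898365 ≈ -9.5466e-5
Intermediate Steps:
D(z, j) = z + z² - 891*j (D(z, j) = (z² - 891*j) + z = z + z² - 891*j)
-119227/D(836, y)/(-841009) = -119227/(836 + 836² - 891*787)/(-841009) = -119227/(836 + 698896 - 701217)*(-1/841009) = -119227/(-1485)*(-1/841009) = -119227*(-1/1485)*(-1/841009) = (119227/1485)*(-1/841009) = -119227/1248898365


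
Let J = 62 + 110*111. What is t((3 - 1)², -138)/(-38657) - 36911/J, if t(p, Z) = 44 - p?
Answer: -1427359407/474398704 ≈ -3.0088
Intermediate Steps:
J = 12272 (J = 62 + 12210 = 12272)
t((3 - 1)², -138)/(-38657) - 36911/J = (44 - (3 - 1)²)/(-38657) - 36911/12272 = (44 - 1*2²)*(-1/38657) - 36911*1/12272 = (44 - 1*4)*(-1/38657) - 36911/12272 = (44 - 4)*(-1/38657) - 36911/12272 = 40*(-1/38657) - 36911/12272 = -40/38657 - 36911/12272 = -1427359407/474398704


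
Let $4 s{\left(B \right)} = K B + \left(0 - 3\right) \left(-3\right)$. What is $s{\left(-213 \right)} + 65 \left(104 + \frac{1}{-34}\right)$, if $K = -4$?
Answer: $\frac{474187}{68} \approx 6973.3$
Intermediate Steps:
$s{\left(B \right)} = \frac{9}{4} - B$ ($s{\left(B \right)} = \frac{- 4 B + \left(0 - 3\right) \left(-3\right)}{4} = \frac{- 4 B - -9}{4} = \frac{- 4 B + 9}{4} = \frac{9 - 4 B}{4} = \frac{9}{4} - B$)
$s{\left(-213 \right)} + 65 \left(104 + \frac{1}{-34}\right) = \left(\frac{9}{4} - -213\right) + 65 \left(104 + \frac{1}{-34}\right) = \left(\frac{9}{4} + 213\right) + 65 \left(104 - \frac{1}{34}\right) = \frac{861}{4} + 65 \cdot \frac{3535}{34} = \frac{861}{4} + \frac{229775}{34} = \frac{474187}{68}$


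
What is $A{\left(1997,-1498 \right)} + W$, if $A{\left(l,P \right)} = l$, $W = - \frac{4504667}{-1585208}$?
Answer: $\frac{3170165043}{1585208} \approx 1999.8$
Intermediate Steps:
$W = \frac{4504667}{1585208}$ ($W = \left(-4504667\right) \left(- \frac{1}{1585208}\right) = \frac{4504667}{1585208} \approx 2.8417$)
$A{\left(1997,-1498 \right)} + W = 1997 + \frac{4504667}{1585208} = \frac{3170165043}{1585208}$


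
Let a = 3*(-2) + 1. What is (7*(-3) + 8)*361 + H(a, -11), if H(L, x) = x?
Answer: -4704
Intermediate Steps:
a = -5 (a = -6 + 1 = -5)
(7*(-3) + 8)*361 + H(a, -11) = (7*(-3) + 8)*361 - 11 = (-21 + 8)*361 - 11 = -13*361 - 11 = -4693 - 11 = -4704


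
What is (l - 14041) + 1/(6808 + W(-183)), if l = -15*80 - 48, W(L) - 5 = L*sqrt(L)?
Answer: -89263052219/5838384 + 61*I*sqrt(183)/17515152 ≈ -15289.0 + 4.7113e-5*I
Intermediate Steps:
W(L) = 5 + L**(3/2) (W(L) = 5 + L*sqrt(L) = 5 + L**(3/2))
l = -1248 (l = -1200 - 48 = -1248)
(l - 14041) + 1/(6808 + W(-183)) = (-1248 - 14041) + 1/(6808 + (5 + (-183)**(3/2))) = -15289 + 1/(6808 + (5 - 183*I*sqrt(183))) = -15289 + 1/(6813 - 183*I*sqrt(183))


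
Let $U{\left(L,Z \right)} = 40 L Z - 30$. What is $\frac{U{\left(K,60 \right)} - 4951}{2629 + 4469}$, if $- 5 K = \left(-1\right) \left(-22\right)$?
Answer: $- \frac{15541}{7098} \approx -2.1895$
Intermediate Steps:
$K = - \frac{22}{5}$ ($K = - \frac{\left(-1\right) \left(-22\right)}{5} = \left(- \frac{1}{5}\right) 22 = - \frac{22}{5} \approx -4.4$)
$U{\left(L,Z \right)} = -30 + 40 L Z$ ($U{\left(L,Z \right)} = 40 L Z - 30 = -30 + 40 L Z$)
$\frac{U{\left(K,60 \right)} - 4951}{2629 + 4469} = \frac{\left(-30 + 40 \left(- \frac{22}{5}\right) 60\right) - 4951}{2629 + 4469} = \frac{\left(-30 - 10560\right) - 4951}{7098} = \left(-10590 - 4951\right) \frac{1}{7098} = \left(-15541\right) \frac{1}{7098} = - \frac{15541}{7098}$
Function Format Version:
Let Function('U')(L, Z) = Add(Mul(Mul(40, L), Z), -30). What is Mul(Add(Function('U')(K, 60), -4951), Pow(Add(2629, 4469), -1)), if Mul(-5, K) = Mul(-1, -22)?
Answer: Rational(-15541, 7098) ≈ -2.1895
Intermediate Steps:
K = Rational(-22, 5) (K = Mul(Rational(-1, 5), Mul(-1, -22)) = Mul(Rational(-1, 5), 22) = Rational(-22, 5) ≈ -4.4000)
Function('U')(L, Z) = Add(-30, Mul(40, L, Z)) (Function('U')(L, Z) = Add(Mul(40, L, Z), -30) = Add(-30, Mul(40, L, Z)))
Mul(Add(Function('U')(K, 60), -4951), Pow(Add(2629, 4469), -1)) = Mul(Add(Add(-30, Mul(40, Rational(-22, 5), 60)), -4951), Pow(Add(2629, 4469), -1)) = Mul(Add(Add(-30, -10560), -4951), Pow(7098, -1)) = Mul(Add(-10590, -4951), Rational(1, 7098)) = Mul(-15541, Rational(1, 7098)) = Rational(-15541, 7098)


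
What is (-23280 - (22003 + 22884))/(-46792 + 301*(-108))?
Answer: 68167/79300 ≈ 0.85961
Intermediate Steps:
(-23280 - (22003 + 22884))/(-46792 + 301*(-108)) = (-23280 - 1*44887)/(-46792 - 32508) = (-23280 - 44887)/(-79300) = -68167*(-1/79300) = 68167/79300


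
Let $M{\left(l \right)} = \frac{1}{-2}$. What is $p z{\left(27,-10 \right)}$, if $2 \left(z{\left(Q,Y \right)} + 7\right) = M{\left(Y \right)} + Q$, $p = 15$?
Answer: $\frac{375}{4} \approx 93.75$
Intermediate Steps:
$M{\left(l \right)} = - \frac{1}{2}$
$z{\left(Q,Y \right)} = - \frac{29}{4} + \frac{Q}{2}$ ($z{\left(Q,Y \right)} = -7 + \frac{- \frac{1}{2} + Q}{2} = -7 + \left(- \frac{1}{4} + \frac{Q}{2}\right) = - \frac{29}{4} + \frac{Q}{2}$)
$p z{\left(27,-10 \right)} = 15 \left(- \frac{29}{4} + \frac{1}{2} \cdot 27\right) = 15 \left(- \frac{29}{4} + \frac{27}{2}\right) = 15 \cdot \frac{25}{4} = \frac{375}{4}$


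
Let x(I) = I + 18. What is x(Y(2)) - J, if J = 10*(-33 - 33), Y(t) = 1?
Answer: 679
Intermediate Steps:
x(I) = 18 + I
J = -660 (J = 10*(-66) = -660)
x(Y(2)) - J = (18 + 1) - 1*(-660) = 19 + 660 = 679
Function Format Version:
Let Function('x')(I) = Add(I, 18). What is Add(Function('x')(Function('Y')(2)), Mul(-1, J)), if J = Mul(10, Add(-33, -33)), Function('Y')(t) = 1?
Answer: 679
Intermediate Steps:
Function('x')(I) = Add(18, I)
J = -660 (J = Mul(10, -66) = -660)
Add(Function('x')(Function('Y')(2)), Mul(-1, J)) = Add(Add(18, 1), Mul(-1, -660)) = Add(19, 660) = 679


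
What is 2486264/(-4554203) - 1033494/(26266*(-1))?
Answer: 2320718632529/59810347999 ≈ 38.801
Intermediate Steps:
2486264/(-4554203) - 1033494/(26266*(-1)) = 2486264*(-1/4554203) - 1033494/(-26266) = -2486264/4554203 - 1033494*(-1/26266) = -2486264/4554203 + 516747/13133 = 2320718632529/59810347999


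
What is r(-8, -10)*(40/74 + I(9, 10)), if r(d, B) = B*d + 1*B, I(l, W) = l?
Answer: 24710/37 ≈ 667.84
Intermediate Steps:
r(d, B) = B + B*d (r(d, B) = B*d + B = B + B*d)
r(-8, -10)*(40/74 + I(9, 10)) = (-10*(1 - 8))*(40/74 + 9) = (-10*(-7))*(40*(1/74) + 9) = 70*(20/37 + 9) = 70*(353/37) = 24710/37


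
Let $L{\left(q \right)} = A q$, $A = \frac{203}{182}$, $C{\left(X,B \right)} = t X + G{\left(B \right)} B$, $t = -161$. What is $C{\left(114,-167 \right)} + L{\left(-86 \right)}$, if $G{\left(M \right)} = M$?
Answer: $\frac{122708}{13} \approx 9439.1$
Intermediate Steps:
$C{\left(X,B \right)} = B^{2} - 161 X$ ($C{\left(X,B \right)} = - 161 X + B B = - 161 X + B^{2} = B^{2} - 161 X$)
$A = \frac{29}{26}$ ($A = 203 \cdot \frac{1}{182} = \frac{29}{26} \approx 1.1154$)
$L{\left(q \right)} = \frac{29 q}{26}$
$C{\left(114,-167 \right)} + L{\left(-86 \right)} = \left(\left(-167\right)^{2} - 18354\right) + \frac{29}{26} \left(-86\right) = \left(27889 - 18354\right) - \frac{1247}{13} = 9535 - \frac{1247}{13} = \frac{122708}{13}$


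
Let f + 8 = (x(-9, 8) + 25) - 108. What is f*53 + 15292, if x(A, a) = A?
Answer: 9992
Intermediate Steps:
f = -100 (f = -8 + ((-9 + 25) - 108) = -8 + (16 - 108) = -8 - 92 = -100)
f*53 + 15292 = -100*53 + 15292 = -5300 + 15292 = 9992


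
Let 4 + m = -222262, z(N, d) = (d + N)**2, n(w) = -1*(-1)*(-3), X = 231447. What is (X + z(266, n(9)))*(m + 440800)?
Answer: 65694816944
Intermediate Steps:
n(w) = -3 (n(w) = 1*(-3) = -3)
z(N, d) = (N + d)**2
m = -222266 (m = -4 - 222262 = -222266)
(X + z(266, n(9)))*(m + 440800) = (231447 + (266 - 3)**2)*(-222266 + 440800) = (231447 + 263**2)*218534 = (231447 + 69169)*218534 = 300616*218534 = 65694816944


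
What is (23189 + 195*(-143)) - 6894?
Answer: -11590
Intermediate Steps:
(23189 + 195*(-143)) - 6894 = (23189 - 27885) - 6894 = -4696 - 6894 = -11590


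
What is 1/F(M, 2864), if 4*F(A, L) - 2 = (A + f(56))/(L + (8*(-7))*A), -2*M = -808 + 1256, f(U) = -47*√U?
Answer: 235680768/116968345 + 724176*√14/116968345 ≈ 2.0381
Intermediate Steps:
M = -224 (M = -(-808 + 1256)/2 = -½*448 = -224)
F(A, L) = ½ + (A - 94*√14)/(4*(L - 56*A)) (F(A, L) = ½ + ((A - 94*√14)/(L + (8*(-7))*A))/4 = ½ + ((A - 94*√14)/(L - 56*A))/4 = ½ + (A - 94*√14)/(4*(L - 56*A)))
1/F(M, 2864) = 1/((-2*2864 + 94*√14 + 111*(-224))/(4*(-1*2864 + 56*(-224)))) = 1/((-5728 + 94*√14 - 24864)/(4*(-2864 - 12544))) = 1/((¼)*(-30592 + 94*√14)/(-15408)) = 1/((¼)*(-1/15408)*(-30592 + 94*√14)) = 1/(478/963 - 47*√14/30816)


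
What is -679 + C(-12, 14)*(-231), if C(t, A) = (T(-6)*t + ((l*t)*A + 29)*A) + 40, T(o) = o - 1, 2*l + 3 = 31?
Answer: 7483259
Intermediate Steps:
l = 14 (l = -3/2 + (½)*31 = -3/2 + 31/2 = 14)
T(o) = -1 + o
C(t, A) = 40 - 7*t + A*(29 + 14*A*t) (C(t, A) = ((-1 - 6)*t + ((14*t)*A + 29)*A) + 40 = (-7*t + (14*A*t + 29)*A) + 40 = (-7*t + (29 + 14*A*t)*A) + 40 = (-7*t + A*(29 + 14*A*t)) + 40 = 40 - 7*t + A*(29 + 14*A*t))
-679 + C(-12, 14)*(-231) = -679 + (40 - 7*(-12) + 29*14 + 14*(-12)*14²)*(-231) = -679 + (40 + 84 + 406 + 14*(-12)*196)*(-231) = -679 + (40 + 84 + 406 - 32928)*(-231) = -679 - 32398*(-231) = -679 + 7483938 = 7483259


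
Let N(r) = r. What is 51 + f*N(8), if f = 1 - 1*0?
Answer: 59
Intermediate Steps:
f = 1 (f = 1 + 0 = 1)
51 + f*N(8) = 51 + 1*8 = 51 + 8 = 59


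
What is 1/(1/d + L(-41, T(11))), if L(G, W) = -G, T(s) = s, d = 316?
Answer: 316/12957 ≈ 0.024388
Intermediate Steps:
1/(1/d + L(-41, T(11))) = 1/(1/316 - 1*(-41)) = 1/(1/316 + 41) = 1/(12957/316) = 316/12957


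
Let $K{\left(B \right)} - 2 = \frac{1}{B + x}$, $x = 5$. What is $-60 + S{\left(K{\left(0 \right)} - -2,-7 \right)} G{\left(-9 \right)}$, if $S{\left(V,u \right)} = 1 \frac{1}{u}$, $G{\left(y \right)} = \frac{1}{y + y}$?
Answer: $- \frac{7559}{126} \approx -59.992$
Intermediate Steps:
$G{\left(y \right)} = \frac{1}{2 y}$
$K{\left(B \right)} = 2 + \frac{1}{5 + B}$ ($K{\left(B \right)} = 2 + \frac{1}{B + 5} = 2 + \frac{1}{5 + B}$)
$S{\left(V,u \right)} = \frac{1}{u}$
$-60 + S{\left(K{\left(0 \right)} - -2,-7 \right)} G{\left(-9 \right)} = -60 + \frac{\frac{1}{2} \frac{1}{-9}}{-7} = -60 - \frac{\frac{1}{2} \left(- \frac{1}{9}\right)}{7} = -60 - - \frac{1}{126} = -60 + \frac{1}{126} = - \frac{7559}{126}$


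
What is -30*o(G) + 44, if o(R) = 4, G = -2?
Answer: -76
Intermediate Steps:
-30*o(G) + 44 = -30*4 + 44 = -120 + 44 = -76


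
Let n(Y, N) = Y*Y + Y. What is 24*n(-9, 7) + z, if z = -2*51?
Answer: 1626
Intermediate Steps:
n(Y, N) = Y + Y² (n(Y, N) = Y² + Y = Y + Y²)
z = -102
24*n(-9, 7) + z = 24*(-9*(1 - 9)) - 102 = 24*(-9*(-8)) - 102 = 24*72 - 102 = 1728 - 102 = 1626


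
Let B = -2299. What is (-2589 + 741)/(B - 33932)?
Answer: 616/12077 ≈ 0.051006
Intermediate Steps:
(-2589 + 741)/(B - 33932) = (-2589 + 741)/(-2299 - 33932) = -1848/(-36231) = -1848*(-1/36231) = 616/12077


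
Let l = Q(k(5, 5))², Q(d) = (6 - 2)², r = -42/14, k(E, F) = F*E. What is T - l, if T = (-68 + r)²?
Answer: 4785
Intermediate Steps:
k(E, F) = E*F
r = -3 (r = -42*1/14 = -3)
Q(d) = 16 (Q(d) = 4² = 16)
T = 5041 (T = (-68 - 3)² = (-71)² = 5041)
l = 256 (l = 16² = 256)
T - l = 5041 - 1*256 = 5041 - 256 = 4785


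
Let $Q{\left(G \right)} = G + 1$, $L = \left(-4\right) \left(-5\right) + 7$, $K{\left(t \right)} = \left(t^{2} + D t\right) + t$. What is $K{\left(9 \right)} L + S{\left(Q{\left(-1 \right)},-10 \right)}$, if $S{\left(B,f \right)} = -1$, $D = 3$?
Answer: $3158$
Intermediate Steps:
$K{\left(t \right)} = t^{2} + 4 t$ ($K{\left(t \right)} = \left(t^{2} + 3 t\right) + t = t^{2} + 4 t$)
$L = 27$ ($L = 20 + 7 = 27$)
$Q{\left(G \right)} = 1 + G$
$K{\left(9 \right)} L + S{\left(Q{\left(-1 \right)},-10 \right)} = 9 \left(4 + 9\right) 27 - 1 = 9 \cdot 13 \cdot 27 - 1 = 117 \cdot 27 - 1 = 3159 - 1 = 3158$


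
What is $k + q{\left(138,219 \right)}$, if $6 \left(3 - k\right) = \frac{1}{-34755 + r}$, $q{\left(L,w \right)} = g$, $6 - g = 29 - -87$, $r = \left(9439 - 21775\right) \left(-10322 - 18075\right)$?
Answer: $- \frac{224873748955}{2101623822} \approx -107.0$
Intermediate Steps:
$r = 350305392$ ($r = \left(-12336\right) \left(-28397\right) = 350305392$)
$g = -110$ ($g = 6 - \left(29 - -87\right) = 6 - \left(29 + 87\right) = 6 - 116 = -110$)
$q{\left(L,w \right)} = -110$
$k = \frac{6304871465}{2101623822}$ ($k = 3 - \frac{1}{6 \left(-34755 + 350305392\right)} = 3 - \frac{1}{6 \cdot 350270637} = 3 - \frac{1}{2101623822} = \frac{6304871465}{2101623822} \approx 3.0$)
$k + q{\left(138,219 \right)} = \frac{6304871465}{2101623822} - 110 = - \frac{224873748955}{2101623822}$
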